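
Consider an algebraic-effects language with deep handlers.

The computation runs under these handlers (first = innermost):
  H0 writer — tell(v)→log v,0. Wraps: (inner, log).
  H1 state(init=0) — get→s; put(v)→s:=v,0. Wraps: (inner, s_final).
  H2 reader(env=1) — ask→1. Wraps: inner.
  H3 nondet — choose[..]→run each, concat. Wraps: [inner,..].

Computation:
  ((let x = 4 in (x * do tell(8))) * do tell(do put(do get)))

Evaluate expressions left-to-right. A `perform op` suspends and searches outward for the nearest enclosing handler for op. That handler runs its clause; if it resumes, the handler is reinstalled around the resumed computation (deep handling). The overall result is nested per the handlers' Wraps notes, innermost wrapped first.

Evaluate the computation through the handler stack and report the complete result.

Step-by-step:
tell(8) @ H0 ⇒ log+=8
get @ H1 ⇒ 0
put(0) @ H1 ⇒ s:=0
tell(0) @ H0 ⇒ log+=0
H0 returns (0, (8, 0))
H1 returns ((0, (8, 0)), 0)
H2 returns ((0, (8, 0)), 0)
H3 returns [((0, (8, 0)), 0)]
= [((0, (8, 0)), 0)]

Answer: [((0, (8, 0)), 0)]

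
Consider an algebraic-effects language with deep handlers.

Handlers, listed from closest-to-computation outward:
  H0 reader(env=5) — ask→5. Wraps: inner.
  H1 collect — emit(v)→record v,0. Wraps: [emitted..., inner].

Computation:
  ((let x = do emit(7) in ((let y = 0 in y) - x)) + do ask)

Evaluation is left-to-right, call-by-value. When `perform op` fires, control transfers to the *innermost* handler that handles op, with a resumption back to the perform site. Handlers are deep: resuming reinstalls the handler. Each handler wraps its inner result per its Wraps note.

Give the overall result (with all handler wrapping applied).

Evaluation trace:
emit(7) @ H1 ⇒ out+=7
ask @ H0 ⇒ 5
H0 returns 5
H1 returns [7, 5]
= [7, 5]

Answer: [7, 5]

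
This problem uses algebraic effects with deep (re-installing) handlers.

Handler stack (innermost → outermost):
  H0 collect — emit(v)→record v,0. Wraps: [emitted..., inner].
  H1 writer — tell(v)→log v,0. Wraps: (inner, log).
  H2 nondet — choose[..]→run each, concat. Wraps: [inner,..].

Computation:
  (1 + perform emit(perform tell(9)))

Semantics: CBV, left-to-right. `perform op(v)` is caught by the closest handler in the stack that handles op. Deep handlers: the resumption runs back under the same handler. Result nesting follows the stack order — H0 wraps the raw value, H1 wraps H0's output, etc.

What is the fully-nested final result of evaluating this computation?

Working:
tell(9) @ H1 ⇒ log+=9
emit(0) @ H0 ⇒ out+=0
H0 returns [0, 1]
H1 returns ([0, 1], (9))
H2 returns [([0, 1], (9))]
= [([0, 1], (9))]

Answer: [([0, 1], (9))]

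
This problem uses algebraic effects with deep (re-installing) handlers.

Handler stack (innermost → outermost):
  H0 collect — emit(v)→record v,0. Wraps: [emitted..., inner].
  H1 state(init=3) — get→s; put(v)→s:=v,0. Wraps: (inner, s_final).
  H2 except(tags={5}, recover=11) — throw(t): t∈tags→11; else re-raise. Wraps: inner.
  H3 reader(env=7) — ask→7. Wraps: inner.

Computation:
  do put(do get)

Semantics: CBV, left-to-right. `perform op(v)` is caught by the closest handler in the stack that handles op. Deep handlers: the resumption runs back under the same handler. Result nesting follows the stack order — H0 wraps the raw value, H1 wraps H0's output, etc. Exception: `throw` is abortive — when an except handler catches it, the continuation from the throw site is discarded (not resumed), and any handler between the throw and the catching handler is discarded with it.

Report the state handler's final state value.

Answer: 3

Evaluation trace:
get @ H1 ⇒ 3
put(3) @ H1 ⇒ s:=3
H0 returns [0]
H1 returns ([0], 3)
H2 returns ([0], 3)
H3 returns ([0], 3)
= ([0], 3)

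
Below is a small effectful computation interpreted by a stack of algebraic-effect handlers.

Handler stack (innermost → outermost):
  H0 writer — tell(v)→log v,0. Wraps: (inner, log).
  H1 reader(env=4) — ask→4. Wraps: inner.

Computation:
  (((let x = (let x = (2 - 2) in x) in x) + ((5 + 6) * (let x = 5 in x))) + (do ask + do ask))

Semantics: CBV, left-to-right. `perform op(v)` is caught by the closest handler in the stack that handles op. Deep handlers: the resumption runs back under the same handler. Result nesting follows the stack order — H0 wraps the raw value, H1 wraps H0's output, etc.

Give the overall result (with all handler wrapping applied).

Answer: (63, ())

Step-by-step:
ask @ H1 ⇒ 4
ask @ H1 ⇒ 4
H0 returns (63, ())
H1 returns (63, ())
= (63, ())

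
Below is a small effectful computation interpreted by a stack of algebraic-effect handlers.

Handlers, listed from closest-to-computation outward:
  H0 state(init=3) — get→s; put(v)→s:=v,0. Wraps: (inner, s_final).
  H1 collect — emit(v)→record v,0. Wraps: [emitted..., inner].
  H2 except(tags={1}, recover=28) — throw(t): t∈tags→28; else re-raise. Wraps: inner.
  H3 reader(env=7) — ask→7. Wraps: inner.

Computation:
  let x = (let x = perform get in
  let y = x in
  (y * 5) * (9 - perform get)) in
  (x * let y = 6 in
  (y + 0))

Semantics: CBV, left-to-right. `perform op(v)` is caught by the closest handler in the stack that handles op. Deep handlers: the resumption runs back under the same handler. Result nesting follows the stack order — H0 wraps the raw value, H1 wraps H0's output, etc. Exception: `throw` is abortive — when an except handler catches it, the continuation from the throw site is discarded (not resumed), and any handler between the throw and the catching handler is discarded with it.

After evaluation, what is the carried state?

Working:
get @ H0 ⇒ 3
get @ H0 ⇒ 3
H0 returns (540, 3)
H1 returns [(540, 3)]
H2 returns [(540, 3)]
H3 returns [(540, 3)]
= [(540, 3)]

Answer: 3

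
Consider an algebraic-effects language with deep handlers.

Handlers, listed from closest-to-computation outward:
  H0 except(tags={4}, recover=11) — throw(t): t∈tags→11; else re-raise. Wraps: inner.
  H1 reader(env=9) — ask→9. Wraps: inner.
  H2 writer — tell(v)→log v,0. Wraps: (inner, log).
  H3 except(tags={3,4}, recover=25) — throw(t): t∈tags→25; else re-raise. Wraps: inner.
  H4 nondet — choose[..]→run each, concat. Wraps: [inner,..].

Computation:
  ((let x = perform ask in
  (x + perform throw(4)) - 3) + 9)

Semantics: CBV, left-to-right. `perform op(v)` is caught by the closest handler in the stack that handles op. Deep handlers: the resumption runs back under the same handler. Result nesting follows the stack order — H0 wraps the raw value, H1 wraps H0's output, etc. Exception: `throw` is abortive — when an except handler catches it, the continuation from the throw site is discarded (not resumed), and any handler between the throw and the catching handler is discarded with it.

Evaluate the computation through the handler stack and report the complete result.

Answer: [(11, ())]

Evaluation trace:
ask @ H1 ⇒ 9
throw(4) @ H0 caught ⇒ 11
H1 returns 11
H2 returns (11, ())
H3 returns (11, ())
H4 returns [(11, ())]
= [(11, ())]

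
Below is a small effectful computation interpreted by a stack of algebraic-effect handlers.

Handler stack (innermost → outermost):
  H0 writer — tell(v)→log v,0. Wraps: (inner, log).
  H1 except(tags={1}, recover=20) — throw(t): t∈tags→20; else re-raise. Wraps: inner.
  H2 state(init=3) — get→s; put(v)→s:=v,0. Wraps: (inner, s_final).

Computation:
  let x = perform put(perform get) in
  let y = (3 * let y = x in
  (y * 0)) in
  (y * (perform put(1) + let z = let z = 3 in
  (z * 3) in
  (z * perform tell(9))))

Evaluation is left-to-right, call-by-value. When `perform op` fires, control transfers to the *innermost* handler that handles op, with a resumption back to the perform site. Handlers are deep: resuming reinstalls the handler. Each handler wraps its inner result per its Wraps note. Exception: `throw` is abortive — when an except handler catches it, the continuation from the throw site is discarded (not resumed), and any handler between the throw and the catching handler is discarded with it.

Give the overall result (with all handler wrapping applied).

Evaluation trace:
get @ H2 ⇒ 3
put(3) @ H2 ⇒ s:=3
put(1) @ H2 ⇒ s:=1
tell(9) @ H0 ⇒ log+=9
H0 returns (0, (9))
H1 returns (0, (9))
H2 returns ((0, (9)), 1)
= ((0, (9)), 1)

Answer: ((0, (9)), 1)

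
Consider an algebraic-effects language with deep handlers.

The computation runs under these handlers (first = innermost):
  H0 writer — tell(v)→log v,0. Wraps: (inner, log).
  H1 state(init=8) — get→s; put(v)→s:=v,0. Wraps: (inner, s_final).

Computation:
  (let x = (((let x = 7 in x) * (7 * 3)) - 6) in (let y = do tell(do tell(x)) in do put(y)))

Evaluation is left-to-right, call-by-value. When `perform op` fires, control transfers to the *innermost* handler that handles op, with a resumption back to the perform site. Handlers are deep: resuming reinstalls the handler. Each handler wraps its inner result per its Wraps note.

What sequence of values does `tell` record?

Answer: (141, 0)

Step-by-step:
tell(141) @ H0 ⇒ log+=141
tell(0) @ H0 ⇒ log+=0
put(0) @ H1 ⇒ s:=0
H0 returns (0, (141, 0))
H1 returns ((0, (141, 0)), 0)
= ((0, (141, 0)), 0)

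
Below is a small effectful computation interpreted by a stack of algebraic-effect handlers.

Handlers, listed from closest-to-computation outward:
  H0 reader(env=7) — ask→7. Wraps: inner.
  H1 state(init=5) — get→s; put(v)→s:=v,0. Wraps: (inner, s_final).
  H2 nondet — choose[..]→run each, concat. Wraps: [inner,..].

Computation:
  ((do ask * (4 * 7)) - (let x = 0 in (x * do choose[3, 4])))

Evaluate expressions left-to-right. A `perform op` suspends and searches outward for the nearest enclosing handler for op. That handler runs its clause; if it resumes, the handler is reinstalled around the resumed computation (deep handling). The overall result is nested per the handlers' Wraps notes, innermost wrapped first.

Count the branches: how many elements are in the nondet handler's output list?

Answer: 2

Working:
ask @ H0 ⇒ 7
choose[3, 4] @ H2
  branch[0] choose=3:
    H0 returns 196
    H1 returns (196, 5)
    H2 returns [(196, 5)]
  branch[1] choose=4:
    H0 returns 196
    H1 returns (196, 5)
    H2 returns [(196, 5)]
= [(196, 5), (196, 5)]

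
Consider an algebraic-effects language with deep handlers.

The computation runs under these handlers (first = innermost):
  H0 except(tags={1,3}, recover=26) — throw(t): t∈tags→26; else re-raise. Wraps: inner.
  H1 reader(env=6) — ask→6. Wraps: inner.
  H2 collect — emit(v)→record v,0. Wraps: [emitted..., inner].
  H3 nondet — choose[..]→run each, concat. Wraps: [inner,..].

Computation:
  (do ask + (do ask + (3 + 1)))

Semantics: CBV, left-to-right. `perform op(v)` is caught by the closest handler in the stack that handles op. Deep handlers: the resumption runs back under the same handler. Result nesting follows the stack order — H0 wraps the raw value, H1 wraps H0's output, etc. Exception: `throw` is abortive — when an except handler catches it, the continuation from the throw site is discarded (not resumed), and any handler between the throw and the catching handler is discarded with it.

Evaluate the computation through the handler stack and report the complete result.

Answer: [[16]]

Working:
ask @ H1 ⇒ 6
ask @ H1 ⇒ 6
H0 returns 16
H1 returns 16
H2 returns [16]
H3 returns [[16]]
= [[16]]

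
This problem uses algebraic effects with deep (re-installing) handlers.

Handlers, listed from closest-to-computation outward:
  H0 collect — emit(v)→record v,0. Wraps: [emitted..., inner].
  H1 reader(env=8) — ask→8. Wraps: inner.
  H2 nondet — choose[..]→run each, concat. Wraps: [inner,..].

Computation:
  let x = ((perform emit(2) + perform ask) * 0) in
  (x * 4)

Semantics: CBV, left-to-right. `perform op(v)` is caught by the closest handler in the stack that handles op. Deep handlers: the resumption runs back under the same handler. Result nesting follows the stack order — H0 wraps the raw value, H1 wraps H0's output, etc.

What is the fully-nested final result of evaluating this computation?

Step-by-step:
emit(2) @ H0 ⇒ out+=2
ask @ H1 ⇒ 8
H0 returns [2, 0]
H1 returns [2, 0]
H2 returns [[2, 0]]
= [[2, 0]]

Answer: [[2, 0]]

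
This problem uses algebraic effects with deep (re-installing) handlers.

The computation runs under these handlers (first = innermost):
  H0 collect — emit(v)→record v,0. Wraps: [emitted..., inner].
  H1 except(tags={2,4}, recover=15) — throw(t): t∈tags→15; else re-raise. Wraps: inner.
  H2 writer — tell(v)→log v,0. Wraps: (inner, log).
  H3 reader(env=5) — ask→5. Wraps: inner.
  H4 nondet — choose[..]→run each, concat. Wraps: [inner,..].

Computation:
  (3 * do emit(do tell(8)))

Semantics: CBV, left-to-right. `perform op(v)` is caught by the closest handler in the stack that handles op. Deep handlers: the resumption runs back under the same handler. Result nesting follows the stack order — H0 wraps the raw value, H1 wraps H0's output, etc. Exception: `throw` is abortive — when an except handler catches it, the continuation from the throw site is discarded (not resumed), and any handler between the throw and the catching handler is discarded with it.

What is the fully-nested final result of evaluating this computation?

Working:
tell(8) @ H2 ⇒ log+=8
emit(0) @ H0 ⇒ out+=0
H0 returns [0, 0]
H1 returns [0, 0]
H2 returns ([0, 0], (8))
H3 returns ([0, 0], (8))
H4 returns [([0, 0], (8))]
= [([0, 0], (8))]

Answer: [([0, 0], (8))]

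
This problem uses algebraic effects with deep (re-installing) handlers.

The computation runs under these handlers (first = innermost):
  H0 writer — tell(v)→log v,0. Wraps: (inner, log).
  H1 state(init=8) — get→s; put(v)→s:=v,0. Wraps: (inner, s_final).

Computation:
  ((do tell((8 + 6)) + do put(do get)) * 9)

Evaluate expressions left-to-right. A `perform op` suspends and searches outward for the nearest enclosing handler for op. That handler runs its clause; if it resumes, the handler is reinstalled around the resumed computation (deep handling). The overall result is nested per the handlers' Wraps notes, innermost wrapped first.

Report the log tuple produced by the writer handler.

Answer: (14)

Evaluation trace:
tell(14) @ H0 ⇒ log+=14
get @ H1 ⇒ 8
put(8) @ H1 ⇒ s:=8
H0 returns (0, (14))
H1 returns ((0, (14)), 8)
= ((0, (14)), 8)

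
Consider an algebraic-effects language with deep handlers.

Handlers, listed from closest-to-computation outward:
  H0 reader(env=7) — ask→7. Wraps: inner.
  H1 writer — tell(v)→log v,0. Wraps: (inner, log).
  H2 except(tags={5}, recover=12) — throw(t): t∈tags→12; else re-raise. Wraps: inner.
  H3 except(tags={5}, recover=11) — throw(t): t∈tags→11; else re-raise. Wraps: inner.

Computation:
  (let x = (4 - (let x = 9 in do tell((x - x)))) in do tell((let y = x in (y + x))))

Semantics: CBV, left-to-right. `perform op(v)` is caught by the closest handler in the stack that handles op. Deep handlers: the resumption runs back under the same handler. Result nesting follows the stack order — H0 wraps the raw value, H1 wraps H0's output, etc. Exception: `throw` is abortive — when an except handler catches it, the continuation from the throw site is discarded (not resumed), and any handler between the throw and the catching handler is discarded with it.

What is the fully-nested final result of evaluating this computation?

Working:
tell(0) @ H1 ⇒ log+=0
tell(8) @ H1 ⇒ log+=8
H0 returns 0
H1 returns (0, (0, 8))
H2 returns (0, (0, 8))
H3 returns (0, (0, 8))
= (0, (0, 8))

Answer: (0, (0, 8))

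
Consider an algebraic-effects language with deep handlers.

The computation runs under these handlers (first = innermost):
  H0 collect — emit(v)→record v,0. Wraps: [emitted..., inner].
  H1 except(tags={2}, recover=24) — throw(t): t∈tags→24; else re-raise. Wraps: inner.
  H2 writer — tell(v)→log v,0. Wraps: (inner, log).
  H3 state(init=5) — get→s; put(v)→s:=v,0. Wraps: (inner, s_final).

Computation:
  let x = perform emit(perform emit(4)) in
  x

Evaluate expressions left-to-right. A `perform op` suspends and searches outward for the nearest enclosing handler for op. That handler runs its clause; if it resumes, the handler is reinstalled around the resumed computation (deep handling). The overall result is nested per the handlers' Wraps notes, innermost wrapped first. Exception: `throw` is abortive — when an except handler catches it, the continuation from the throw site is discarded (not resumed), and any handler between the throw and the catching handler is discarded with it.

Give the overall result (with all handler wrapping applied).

Answer: (([4, 0, 0], ()), 5)

Evaluation trace:
emit(4) @ H0 ⇒ out+=4
emit(0) @ H0 ⇒ out+=0
H0 returns [4, 0, 0]
H1 returns [4, 0, 0]
H2 returns ([4, 0, 0], ())
H3 returns (([4, 0, 0], ()), 5)
= (([4, 0, 0], ()), 5)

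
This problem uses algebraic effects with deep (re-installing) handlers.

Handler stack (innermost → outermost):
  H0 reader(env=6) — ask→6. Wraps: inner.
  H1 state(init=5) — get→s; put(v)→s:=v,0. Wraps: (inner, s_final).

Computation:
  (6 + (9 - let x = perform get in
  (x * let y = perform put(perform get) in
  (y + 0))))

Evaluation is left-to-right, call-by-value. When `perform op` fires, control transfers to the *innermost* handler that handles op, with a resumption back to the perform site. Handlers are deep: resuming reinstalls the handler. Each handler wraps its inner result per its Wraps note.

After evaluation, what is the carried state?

Answer: 5

Evaluation trace:
get @ H1 ⇒ 5
get @ H1 ⇒ 5
put(5) @ H1 ⇒ s:=5
H0 returns 15
H1 returns (15, 5)
= (15, 5)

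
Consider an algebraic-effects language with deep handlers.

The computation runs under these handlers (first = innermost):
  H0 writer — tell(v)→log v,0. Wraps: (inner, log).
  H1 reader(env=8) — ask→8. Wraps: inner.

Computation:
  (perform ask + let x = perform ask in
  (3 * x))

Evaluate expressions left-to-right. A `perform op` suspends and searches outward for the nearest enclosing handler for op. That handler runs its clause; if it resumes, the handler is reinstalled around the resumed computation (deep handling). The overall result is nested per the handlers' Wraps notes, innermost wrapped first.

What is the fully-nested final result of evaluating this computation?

Step-by-step:
ask @ H1 ⇒ 8
ask @ H1 ⇒ 8
H0 returns (32, ())
H1 returns (32, ())
= (32, ())

Answer: (32, ())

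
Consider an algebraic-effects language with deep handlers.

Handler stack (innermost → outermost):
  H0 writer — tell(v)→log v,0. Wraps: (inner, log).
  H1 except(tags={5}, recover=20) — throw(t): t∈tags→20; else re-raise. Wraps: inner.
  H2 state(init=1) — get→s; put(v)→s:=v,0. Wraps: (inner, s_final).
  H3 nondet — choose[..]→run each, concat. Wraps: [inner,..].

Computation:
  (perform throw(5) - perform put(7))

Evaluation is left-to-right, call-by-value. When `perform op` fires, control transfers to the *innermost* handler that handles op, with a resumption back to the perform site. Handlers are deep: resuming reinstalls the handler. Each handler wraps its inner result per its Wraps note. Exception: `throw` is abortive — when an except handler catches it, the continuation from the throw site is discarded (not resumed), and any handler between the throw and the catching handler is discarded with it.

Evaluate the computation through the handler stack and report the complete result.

Answer: [(20, 1)]

Evaluation trace:
throw(5) @ H1 caught ⇒ 20
H2 returns (20, 1)
H3 returns [(20, 1)]
= [(20, 1)]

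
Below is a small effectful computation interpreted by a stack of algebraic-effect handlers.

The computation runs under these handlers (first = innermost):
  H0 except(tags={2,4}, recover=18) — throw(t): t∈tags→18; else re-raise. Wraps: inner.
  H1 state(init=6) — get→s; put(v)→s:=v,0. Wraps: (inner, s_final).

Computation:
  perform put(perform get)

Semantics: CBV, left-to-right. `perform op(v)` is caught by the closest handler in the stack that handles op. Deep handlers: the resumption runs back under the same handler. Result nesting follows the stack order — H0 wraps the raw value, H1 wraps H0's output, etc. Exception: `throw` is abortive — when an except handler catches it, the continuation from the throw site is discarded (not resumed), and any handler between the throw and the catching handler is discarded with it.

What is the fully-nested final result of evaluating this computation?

Evaluation trace:
get @ H1 ⇒ 6
put(6) @ H1 ⇒ s:=6
H0 returns 0
H1 returns (0, 6)
= (0, 6)

Answer: (0, 6)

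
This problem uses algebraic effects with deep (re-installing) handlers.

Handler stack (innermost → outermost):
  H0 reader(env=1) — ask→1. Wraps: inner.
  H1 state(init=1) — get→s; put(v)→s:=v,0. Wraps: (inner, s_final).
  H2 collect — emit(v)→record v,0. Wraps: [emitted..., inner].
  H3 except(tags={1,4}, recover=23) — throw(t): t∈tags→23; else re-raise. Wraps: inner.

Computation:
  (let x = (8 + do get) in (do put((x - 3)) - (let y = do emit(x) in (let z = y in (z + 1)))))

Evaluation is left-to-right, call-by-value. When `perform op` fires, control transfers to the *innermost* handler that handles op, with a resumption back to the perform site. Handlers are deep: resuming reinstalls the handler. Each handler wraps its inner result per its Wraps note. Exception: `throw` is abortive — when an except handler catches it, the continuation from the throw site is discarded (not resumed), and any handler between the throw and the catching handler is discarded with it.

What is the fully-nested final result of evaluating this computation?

Step-by-step:
get @ H1 ⇒ 1
put(6) @ H1 ⇒ s:=6
emit(9) @ H2 ⇒ out+=9
H0 returns -1
H1 returns (-1, 6)
H2 returns [9, (-1, 6)]
H3 returns [9, (-1, 6)]
= [9, (-1, 6)]

Answer: [9, (-1, 6)]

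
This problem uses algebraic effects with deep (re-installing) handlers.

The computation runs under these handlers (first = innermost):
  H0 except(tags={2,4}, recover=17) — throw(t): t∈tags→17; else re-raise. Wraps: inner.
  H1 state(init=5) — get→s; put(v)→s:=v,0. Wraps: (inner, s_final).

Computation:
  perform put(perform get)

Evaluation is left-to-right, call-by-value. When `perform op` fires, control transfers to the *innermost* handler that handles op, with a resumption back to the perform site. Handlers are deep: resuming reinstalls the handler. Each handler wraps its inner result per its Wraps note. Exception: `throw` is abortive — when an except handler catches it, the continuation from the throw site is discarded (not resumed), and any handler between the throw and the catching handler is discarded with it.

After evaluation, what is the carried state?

Answer: 5

Working:
get @ H1 ⇒ 5
put(5) @ H1 ⇒ s:=5
H0 returns 0
H1 returns (0, 5)
= (0, 5)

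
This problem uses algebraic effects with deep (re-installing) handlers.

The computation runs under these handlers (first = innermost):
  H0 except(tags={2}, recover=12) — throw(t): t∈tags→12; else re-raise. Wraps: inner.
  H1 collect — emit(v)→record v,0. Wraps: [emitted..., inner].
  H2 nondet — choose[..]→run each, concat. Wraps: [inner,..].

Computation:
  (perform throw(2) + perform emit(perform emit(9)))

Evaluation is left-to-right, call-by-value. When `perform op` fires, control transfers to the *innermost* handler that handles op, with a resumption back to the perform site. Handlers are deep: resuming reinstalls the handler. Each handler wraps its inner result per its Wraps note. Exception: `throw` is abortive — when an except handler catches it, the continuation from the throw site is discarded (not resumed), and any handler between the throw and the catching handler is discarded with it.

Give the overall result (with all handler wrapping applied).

Answer: [[12]]

Step-by-step:
throw(2) @ H0 caught ⇒ 12
H1 returns [12]
H2 returns [[12]]
= [[12]]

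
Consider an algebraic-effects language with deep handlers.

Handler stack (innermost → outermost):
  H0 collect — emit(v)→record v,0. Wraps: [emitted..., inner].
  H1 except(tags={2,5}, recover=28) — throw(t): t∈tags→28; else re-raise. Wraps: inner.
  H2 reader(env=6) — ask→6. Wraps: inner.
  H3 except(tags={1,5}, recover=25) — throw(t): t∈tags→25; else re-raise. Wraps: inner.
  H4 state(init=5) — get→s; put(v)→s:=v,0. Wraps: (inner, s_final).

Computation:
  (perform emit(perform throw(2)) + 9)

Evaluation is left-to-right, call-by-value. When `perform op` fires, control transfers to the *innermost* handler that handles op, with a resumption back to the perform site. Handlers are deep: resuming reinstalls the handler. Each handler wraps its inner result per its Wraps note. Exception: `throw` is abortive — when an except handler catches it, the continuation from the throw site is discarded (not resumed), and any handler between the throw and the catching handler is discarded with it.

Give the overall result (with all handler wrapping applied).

Answer: (28, 5)

Step-by-step:
throw(2) @ H1 caught ⇒ 28
H2 returns 28
H3 returns 28
H4 returns (28, 5)
= (28, 5)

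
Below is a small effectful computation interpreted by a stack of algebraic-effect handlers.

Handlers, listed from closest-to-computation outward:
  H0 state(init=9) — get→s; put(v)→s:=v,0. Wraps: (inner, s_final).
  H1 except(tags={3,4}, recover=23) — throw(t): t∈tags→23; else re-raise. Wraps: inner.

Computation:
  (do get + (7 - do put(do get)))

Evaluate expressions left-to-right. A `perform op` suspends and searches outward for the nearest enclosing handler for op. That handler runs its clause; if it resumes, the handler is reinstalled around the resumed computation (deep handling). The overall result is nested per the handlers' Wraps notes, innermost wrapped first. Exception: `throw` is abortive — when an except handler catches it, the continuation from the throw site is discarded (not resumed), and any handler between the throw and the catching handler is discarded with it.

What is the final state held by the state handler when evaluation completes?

Working:
get @ H0 ⇒ 9
get @ H0 ⇒ 9
put(9) @ H0 ⇒ s:=9
H0 returns (16, 9)
H1 returns (16, 9)
= (16, 9)

Answer: 9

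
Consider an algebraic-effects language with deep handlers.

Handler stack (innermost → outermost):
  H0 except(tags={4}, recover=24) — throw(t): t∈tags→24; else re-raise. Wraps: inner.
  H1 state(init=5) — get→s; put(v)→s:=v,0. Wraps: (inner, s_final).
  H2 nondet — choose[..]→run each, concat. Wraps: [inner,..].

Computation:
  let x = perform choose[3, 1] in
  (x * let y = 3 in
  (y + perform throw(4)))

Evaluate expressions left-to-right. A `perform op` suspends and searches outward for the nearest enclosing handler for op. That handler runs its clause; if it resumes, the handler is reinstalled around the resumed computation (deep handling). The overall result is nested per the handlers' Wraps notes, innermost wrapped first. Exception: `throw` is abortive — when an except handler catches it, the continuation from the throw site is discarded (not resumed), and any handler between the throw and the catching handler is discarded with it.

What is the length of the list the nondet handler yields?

Working:
choose[3, 1] @ H2
  branch[0] choose=3:
    throw(4) @ H0 caught ⇒ 24
    H1 returns (24, 5)
    H2 returns [(24, 5)]
  branch[1] choose=1:
    throw(4) @ H0 caught ⇒ 24
    H1 returns (24, 5)
    H2 returns [(24, 5)]
= [(24, 5), (24, 5)]

Answer: 2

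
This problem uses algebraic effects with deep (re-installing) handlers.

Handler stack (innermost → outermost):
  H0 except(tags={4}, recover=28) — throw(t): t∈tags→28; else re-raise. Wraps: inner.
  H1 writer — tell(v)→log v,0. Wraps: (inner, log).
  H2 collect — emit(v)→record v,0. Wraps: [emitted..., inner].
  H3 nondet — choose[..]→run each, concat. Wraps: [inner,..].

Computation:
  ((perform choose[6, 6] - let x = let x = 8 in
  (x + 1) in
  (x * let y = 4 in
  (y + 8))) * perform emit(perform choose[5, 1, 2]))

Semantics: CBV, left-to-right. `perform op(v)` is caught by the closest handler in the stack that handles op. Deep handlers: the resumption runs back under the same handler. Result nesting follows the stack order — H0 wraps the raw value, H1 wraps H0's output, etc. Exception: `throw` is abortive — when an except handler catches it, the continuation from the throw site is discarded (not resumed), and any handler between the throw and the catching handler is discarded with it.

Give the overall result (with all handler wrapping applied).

Working:
choose[6, 6] @ H3
  branch[0] choose=6:
    choose[5, 1, 2] @ H3
      branch[0] choose=5:
        emit(5) @ H2 ⇒ out+=5
        H0 returns 0
        H1 returns (0, ())
        H2 returns [5, (0, ())]
        H3 returns [[5, (0, ())]]
      branch[1] choose=1:
        emit(1) @ H2 ⇒ out+=1
        H0 returns 0
        H1 returns (0, ())
        H2 returns [1, (0, ())]
        H3 returns [[1, (0, ())]]
      branch[2] choose=2:
        emit(2) @ H2 ⇒ out+=2
        H0 returns 0
        H1 returns (0, ())
        H2 returns [2, (0, ())]
        H3 returns [[2, (0, ())]]
  branch[1] choose=6:
    choose[5, 1, 2] @ H3
      branch[0] choose=5:
        emit(5) @ H2 ⇒ out+=5
        H0 returns 0
        H1 returns (0, ())
        H2 returns [5, (0, ())]
        H3 returns [[5, (0, ())]]
      branch[1] choose=1:
        emit(1) @ H2 ⇒ out+=1
        H0 returns 0
        H1 returns (0, ())
        H2 returns [1, (0, ())]
        H3 returns [[1, (0, ())]]
      branch[2] choose=2:
        emit(2) @ H2 ⇒ out+=2
        H0 returns 0
        H1 returns (0, ())
        H2 returns [2, (0, ())]
        H3 returns [[2, (0, ())]]
= [[5, (0, ())], [1, (0, ())], [2, (0, ())], [5, (0, ())], [1, (0, ())], [2, (0, ())]]

Answer: [[5, (0, ())], [1, (0, ())], [2, (0, ())], [5, (0, ())], [1, (0, ())], [2, (0, ())]]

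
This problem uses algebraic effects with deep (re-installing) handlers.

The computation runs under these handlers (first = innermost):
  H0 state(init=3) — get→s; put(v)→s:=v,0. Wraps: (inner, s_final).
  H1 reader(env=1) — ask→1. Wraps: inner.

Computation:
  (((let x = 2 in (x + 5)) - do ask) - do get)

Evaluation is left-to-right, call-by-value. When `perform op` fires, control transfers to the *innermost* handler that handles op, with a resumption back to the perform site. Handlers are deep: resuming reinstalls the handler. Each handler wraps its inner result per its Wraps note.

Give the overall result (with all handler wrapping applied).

Working:
ask @ H1 ⇒ 1
get @ H0 ⇒ 3
H0 returns (3, 3)
H1 returns (3, 3)
= (3, 3)

Answer: (3, 3)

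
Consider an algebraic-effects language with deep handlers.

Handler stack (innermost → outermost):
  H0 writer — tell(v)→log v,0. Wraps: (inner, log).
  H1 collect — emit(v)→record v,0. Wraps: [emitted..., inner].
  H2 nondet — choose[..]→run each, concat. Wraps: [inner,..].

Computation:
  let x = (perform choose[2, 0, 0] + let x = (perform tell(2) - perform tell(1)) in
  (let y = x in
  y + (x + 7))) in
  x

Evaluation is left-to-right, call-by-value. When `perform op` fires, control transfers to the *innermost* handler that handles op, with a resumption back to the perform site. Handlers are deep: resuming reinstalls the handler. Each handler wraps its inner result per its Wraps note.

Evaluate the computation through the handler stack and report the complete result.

Answer: [[(9, (2, 1))], [(7, (2, 1))], [(7, (2, 1))]]

Step-by-step:
choose[2, 0, 0] @ H2
  branch[0] choose=2:
    tell(2) @ H0 ⇒ log+=2
    tell(1) @ H0 ⇒ log+=1
    H0 returns (9, (2, 1))
    H1 returns [(9, (2, 1))]
    H2 returns [[(9, (2, 1))]]
  branch[1] choose=0:
    tell(2) @ H0 ⇒ log+=2
    tell(1) @ H0 ⇒ log+=1
    H0 returns (7, (2, 1))
    H1 returns [(7, (2, 1))]
    H2 returns [[(7, (2, 1))]]
  branch[2] choose=0:
    tell(2) @ H0 ⇒ log+=2
    tell(1) @ H0 ⇒ log+=1
    H0 returns (7, (2, 1))
    H1 returns [(7, (2, 1))]
    H2 returns [[(7, (2, 1))]]
= [[(9, (2, 1))], [(7, (2, 1))], [(7, (2, 1))]]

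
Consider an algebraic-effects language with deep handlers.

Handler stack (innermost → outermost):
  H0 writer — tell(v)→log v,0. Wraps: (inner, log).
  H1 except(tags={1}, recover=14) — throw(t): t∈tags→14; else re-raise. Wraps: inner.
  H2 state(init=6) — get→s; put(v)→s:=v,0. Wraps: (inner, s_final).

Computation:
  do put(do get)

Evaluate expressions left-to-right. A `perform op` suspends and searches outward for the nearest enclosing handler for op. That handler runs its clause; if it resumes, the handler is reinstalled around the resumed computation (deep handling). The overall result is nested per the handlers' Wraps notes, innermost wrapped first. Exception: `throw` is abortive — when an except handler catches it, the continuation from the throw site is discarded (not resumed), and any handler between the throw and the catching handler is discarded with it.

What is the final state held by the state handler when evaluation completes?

Evaluation trace:
get @ H2 ⇒ 6
put(6) @ H2 ⇒ s:=6
H0 returns (0, ())
H1 returns (0, ())
H2 returns ((0, ()), 6)
= ((0, ()), 6)

Answer: 6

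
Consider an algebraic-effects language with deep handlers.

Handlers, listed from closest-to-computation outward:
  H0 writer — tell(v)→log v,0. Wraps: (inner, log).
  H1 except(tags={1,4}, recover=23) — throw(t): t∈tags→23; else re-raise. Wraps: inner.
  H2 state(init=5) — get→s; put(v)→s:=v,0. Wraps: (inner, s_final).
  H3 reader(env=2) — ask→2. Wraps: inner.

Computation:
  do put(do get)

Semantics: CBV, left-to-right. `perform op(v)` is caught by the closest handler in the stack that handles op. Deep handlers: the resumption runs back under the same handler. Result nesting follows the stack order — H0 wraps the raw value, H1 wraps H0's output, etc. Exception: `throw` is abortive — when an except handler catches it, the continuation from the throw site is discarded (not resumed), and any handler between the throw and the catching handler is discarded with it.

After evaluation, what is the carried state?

Evaluation trace:
get @ H2 ⇒ 5
put(5) @ H2 ⇒ s:=5
H0 returns (0, ())
H1 returns (0, ())
H2 returns ((0, ()), 5)
H3 returns ((0, ()), 5)
= ((0, ()), 5)

Answer: 5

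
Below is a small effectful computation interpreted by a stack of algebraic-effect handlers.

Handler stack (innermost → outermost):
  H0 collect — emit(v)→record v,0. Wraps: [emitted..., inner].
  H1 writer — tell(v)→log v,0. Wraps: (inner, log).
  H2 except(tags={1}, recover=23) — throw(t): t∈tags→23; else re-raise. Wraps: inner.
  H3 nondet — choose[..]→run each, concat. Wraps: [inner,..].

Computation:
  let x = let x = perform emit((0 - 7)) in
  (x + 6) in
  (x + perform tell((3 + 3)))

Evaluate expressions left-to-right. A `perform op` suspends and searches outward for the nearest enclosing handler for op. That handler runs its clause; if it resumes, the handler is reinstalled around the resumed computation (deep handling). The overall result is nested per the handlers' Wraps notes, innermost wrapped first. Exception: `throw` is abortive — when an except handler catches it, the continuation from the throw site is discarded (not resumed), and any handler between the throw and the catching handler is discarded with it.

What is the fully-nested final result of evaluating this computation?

Evaluation trace:
emit(-7) @ H0 ⇒ out+=-7
tell(6) @ H1 ⇒ log+=6
H0 returns [-7, 6]
H1 returns ([-7, 6], (6))
H2 returns ([-7, 6], (6))
H3 returns [([-7, 6], (6))]
= [([-7, 6], (6))]

Answer: [([-7, 6], (6))]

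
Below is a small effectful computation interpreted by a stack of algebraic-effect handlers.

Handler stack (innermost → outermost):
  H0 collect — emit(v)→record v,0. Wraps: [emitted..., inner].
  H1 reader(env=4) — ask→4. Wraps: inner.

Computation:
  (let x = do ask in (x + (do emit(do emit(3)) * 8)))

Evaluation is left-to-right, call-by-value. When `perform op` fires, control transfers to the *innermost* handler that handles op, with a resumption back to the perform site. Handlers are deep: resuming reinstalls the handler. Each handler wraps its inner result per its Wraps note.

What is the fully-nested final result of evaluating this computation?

Answer: [3, 0, 4]

Evaluation trace:
ask @ H1 ⇒ 4
emit(3) @ H0 ⇒ out+=3
emit(0) @ H0 ⇒ out+=0
H0 returns [3, 0, 4]
H1 returns [3, 0, 4]
= [3, 0, 4]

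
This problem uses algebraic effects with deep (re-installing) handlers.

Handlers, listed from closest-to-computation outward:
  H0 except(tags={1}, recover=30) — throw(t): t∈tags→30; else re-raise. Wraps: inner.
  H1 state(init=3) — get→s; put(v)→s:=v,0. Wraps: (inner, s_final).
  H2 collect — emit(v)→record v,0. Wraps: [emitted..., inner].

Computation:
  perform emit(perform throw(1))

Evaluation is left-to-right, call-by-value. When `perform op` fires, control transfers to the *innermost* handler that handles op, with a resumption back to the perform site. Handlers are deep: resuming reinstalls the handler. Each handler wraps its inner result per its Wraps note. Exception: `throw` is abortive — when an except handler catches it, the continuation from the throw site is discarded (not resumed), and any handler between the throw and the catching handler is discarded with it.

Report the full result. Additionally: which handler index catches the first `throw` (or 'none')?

Answer: [(30, 3)] ; first throw caught by: H0

Step-by-step:
throw(1) @ H0 caught ⇒ 30
H1 returns (30, 3)
H2 returns [(30, 3)]
= [(30, 3)]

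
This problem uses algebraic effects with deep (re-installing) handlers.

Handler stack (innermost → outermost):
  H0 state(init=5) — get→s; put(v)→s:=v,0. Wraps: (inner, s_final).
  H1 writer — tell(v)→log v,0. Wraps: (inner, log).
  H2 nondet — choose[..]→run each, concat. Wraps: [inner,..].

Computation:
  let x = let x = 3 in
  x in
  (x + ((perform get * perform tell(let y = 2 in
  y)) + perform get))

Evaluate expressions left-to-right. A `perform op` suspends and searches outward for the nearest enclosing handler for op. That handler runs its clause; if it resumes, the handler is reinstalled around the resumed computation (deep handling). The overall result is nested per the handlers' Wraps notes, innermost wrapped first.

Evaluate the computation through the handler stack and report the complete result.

Answer: [((8, 5), (2))]

Step-by-step:
get @ H0 ⇒ 5
tell(2) @ H1 ⇒ log+=2
get @ H0 ⇒ 5
H0 returns (8, 5)
H1 returns ((8, 5), (2))
H2 returns [((8, 5), (2))]
= [((8, 5), (2))]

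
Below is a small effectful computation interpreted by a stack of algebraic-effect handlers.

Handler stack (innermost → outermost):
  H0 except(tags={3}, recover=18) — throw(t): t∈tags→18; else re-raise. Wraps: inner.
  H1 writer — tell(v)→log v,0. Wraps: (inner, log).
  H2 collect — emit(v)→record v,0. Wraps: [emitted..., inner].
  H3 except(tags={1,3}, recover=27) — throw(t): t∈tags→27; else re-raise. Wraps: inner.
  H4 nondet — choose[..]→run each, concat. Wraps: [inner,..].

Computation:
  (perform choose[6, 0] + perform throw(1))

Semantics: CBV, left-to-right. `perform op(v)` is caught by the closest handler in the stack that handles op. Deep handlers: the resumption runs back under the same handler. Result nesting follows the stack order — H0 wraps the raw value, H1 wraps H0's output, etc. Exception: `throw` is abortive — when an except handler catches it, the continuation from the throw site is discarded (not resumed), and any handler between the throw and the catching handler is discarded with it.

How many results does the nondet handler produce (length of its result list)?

Answer: 2

Evaluation trace:
choose[6, 0] @ H4
  branch[0] choose=6:
    throw(1) @ H0 re-raised
    throw(1) @ H3 caught ⇒ 27
    H4 returns [27]
  branch[1] choose=0:
    throw(1) @ H0 re-raised
    throw(1) @ H3 caught ⇒ 27
    H4 returns [27]
= [27, 27]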